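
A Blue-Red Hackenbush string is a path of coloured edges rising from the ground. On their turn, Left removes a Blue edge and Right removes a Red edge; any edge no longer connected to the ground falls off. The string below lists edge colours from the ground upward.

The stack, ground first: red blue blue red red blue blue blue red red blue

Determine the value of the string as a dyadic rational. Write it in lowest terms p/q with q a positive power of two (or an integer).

-397/1024

v(r) = { · | 0 } — -1
v(rb) = { -1 | 0 } — -1/2
v(rbb) = { -1 -1/2 | 0 } — -1/4
v(rbbr) = { -1 -1/2 | -1/4 0 } — -3/8
v(rbbrr) = { -1 -1/2 | -3/8 -1/4 0 } — -7/16
v(rbbrrb) = { -1 -1/2 -7/16 | -3/8 -1/4 0 } — -13/32
v(rbbrrbb) = { -1 -1/2 -7/16 -13/32 | -3/8 -1/4 0 } — -25/64
v(rbbrrbbb) = { -1 -1/2 -7/16 -13/32 -25/64 | -3/8 -1/4 0 } — -49/128
v(rbbrrbbbr) = { -1 -1/2 -7/16 -13/32 -25/64 | -49/128 -3/8 -1/4 0 } — -99/256
v(rbbrrbbbrr) = { -1 -1/2 -7/16 -13/32 -25/64 | -99/256 -49/128 -3/8 -1/4 0 } — -199/512
v(rbbrrbbbrrb) = { -1 -1/2 -7/16 -13/32 -25/64 -199/512 | -99/256 -49/128 -3/8 -1/4 0 } — -397/1024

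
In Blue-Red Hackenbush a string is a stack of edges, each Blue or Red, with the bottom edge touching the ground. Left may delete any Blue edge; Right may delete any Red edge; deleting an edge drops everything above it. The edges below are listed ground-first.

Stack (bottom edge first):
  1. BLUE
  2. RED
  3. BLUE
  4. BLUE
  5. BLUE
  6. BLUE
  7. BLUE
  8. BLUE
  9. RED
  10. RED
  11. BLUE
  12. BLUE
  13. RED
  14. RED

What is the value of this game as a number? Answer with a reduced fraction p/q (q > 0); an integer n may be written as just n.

1 of 14 · B · max L 0 · min R +∞ so 1
2 of 14 · BR · max L 0 · min R 1 so 1/2
3 of 14 · BRB · max L 1/2 · min R 1 so 3/4
4 of 14 · BRBB · max L 3/4 · min R 1 so 7/8
5 of 14 · BRBBB · max L 7/8 · min R 1 so 15/16
6 of 14 · BRBBBB · max L 15/16 · min R 1 so 31/32
7 of 14 · BRBBBBB · max L 31/32 · min R 1 so 63/64
8 of 14 · BRBBBBBB · max L 63/64 · min R 1 so 127/128
9 of 14 · BRBBBBBBR · max L 63/64 · min R 127/128 so 253/256
10 of 14 · BRBBBBBBRR · max L 63/64 · min R 253/256 so 505/512
11 of 14 · BRBBBBBBRRB · max L 505/512 · min R 253/256 so 1011/1024
12 of 14 · BRBBBBBBRRBB · max L 1011/1024 · min R 253/256 so 2023/2048
13 of 14 · BRBBBBBBRRBBR · max L 1011/1024 · min R 2023/2048 so 4045/4096
14 of 14 · BRBBBBBBRRBBRR · max L 1011/1024 · min R 4045/4096 so 8089/8192

8089/8192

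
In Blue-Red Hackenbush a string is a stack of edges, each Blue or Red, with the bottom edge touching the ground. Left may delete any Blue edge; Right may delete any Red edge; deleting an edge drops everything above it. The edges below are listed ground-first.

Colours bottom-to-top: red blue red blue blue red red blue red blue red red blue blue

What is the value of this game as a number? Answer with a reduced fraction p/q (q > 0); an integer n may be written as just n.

Build value(s[:k]) for k = 1..14, string s = red blue red blue blue red red blue red blue red red blue blue.
1 of 14 · r · max L −∞ · min R 0 ⇒ -1
2 of 14 · rb · max L -1 · min R 0 ⇒ -1/2
3 of 14 · rbr · max L -1 · min R -1/2 ⇒ -3/4
4 of 14 · rbrb · max L -3/4 · min R -1/2 ⇒ -5/8
5 of 14 · rbrbb · max L -5/8 · min R -1/2 ⇒ -9/16
6 of 14 · rbrbbr · max L -5/8 · min R -9/16 ⇒ -19/32
7 of 14 · rbrbbrr · max L -5/8 · min R -19/32 ⇒ -39/64
8 of 14 · rbrbbrrb · max L -39/64 · min R -19/32 ⇒ -77/128
9 of 14 · rbrbbrrbr · max L -39/64 · min R -77/128 ⇒ -155/256
10 of 14 · rbrbbrrbrb · max L -155/256 · min R -77/128 ⇒ -309/512
11 of 14 · rbrbbrrbrbr · max L -155/256 · min R -309/512 ⇒ -619/1024
12 of 14 · rbrbbrrbrbrr · max L -155/256 · min R -619/1024 ⇒ -1239/2048
13 of 14 · rbrbbrrbrbrrb · max L -1239/2048 · min R -619/1024 ⇒ -2477/4096
14 of 14 · rbrbbrrbrbrrbb · max L -2477/4096 · min R -619/1024 ⇒ -4953/8192

-4953/8192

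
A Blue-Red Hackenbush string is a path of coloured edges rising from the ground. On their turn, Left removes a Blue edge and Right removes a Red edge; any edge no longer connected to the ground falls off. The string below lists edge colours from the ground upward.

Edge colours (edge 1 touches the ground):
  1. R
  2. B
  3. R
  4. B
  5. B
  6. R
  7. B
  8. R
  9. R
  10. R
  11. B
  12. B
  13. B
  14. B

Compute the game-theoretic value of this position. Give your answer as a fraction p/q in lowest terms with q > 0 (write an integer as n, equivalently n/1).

-4833/8192

Recurse on prefixes of the 14-edge string R B R B B R B R R R B B B B:
g(R) = {  | 0 } → -1
g(RB) = { -1 | 0 } → -1/2
g(RBR) = { -1 | -1/2 0 } → -3/4
g(RBRB) = { -1 -3/4 | -1/2 0 } → -5/8
g(RBRBB) = { -1 -3/4 -5/8 | -1/2 0 } → -9/16
g(RBRBBR) = { -1 -3/4 -5/8 | -9/16 -1/2 0 } → -19/32
g(RBRBBRB) = { -1 -3/4 -5/8 -19/32 | -9/16 -1/2 0 } → -37/64
g(RBRBBRBR) = { -1 -3/4 -5/8 -19/32 | -37/64 -9/16 -1/2 0 } → -75/128
g(RBRBBRBRR) = { -1 -3/4 -5/8 -19/32 | -75/128 -37/64 -9/16 -1/2 0 } → -151/256
g(RBRBBRBRRR) = { -1 -3/4 -5/8 -19/32 | -151/256 -75/128 -37/64 -9/16 -1/2 0 } → -303/512
g(RBRBBRBRRRB) = { -1 -3/4 -5/8 -19/32 -303/512 | -151/256 -75/128 -37/64 -9/16 -1/2 0 } → -605/1024
g(RBRBBRBRRRBB) = { -1 -3/4 -5/8 -19/32 -303/512 -605/1024 | -151/256 -75/128 -37/64 -9/16 -1/2 0 } → -1209/2048
g(RBRBBRBRRRBBB) = { -1 -3/4 -5/8 -19/32 -303/512 -605/1024 -1209/2048 | -151/256 -75/128 -37/64 -9/16 -1/2 0 } → -2417/4096
g(RBRBBRBRRRBBBB) = { -1 -3/4 -5/8 -19/32 -303/512 -605/1024 -1209/2048 -2417/4096 | -151/256 -75/128 -37/64 -9/16 -1/2 0 } → -4833/8192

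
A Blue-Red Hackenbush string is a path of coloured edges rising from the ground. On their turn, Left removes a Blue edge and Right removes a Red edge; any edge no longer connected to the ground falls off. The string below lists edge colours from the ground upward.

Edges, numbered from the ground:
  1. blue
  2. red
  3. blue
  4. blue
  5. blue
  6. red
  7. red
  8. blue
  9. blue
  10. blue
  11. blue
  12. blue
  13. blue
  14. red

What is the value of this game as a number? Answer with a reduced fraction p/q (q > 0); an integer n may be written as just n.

b: Left { 0 }, Right { (no moves) } => simplest 1
br: Left { 0 }, Right { 1 } => simplest 1/2
brb: Left { 0,1/2 }, Right { 1 } => simplest 3/4
brbb: Left { 0,1/2,3/4 }, Right { 1 } => simplest 7/8
brbbb: Left { 0,1/2,3/4,7/8 }, Right { 1 } => simplest 15/16
brbbbr: Left { 0,1/2,3/4,7/8 }, Right { 15/16,1 } => simplest 29/32
brbbbrr: Left { 0,1/2,3/4,7/8 }, Right { 29/32,15/16,1 } => simplest 57/64
brbbbrrb: Left { 0,1/2,3/4,7/8,57/64 }, Right { 29/32,15/16,1 } => simplest 115/128
brbbbrrbb: Left { 0,1/2,3/4,7/8,57/64,115/128 }, Right { 29/32,15/16,1 } => simplest 231/256
brbbbrrbbb: Left { 0,1/2,3/4,7/8,57/64,115/128,231/256 }, Right { 29/32,15/16,1 } => simplest 463/512
brbbbrrbbbb: Left { 0,1/2,3/4,7/8,57/64,115/128,231/256,463/512 }, Right { 29/32,15/16,1 } => simplest 927/1024
brbbbrrbbbbb: Left { 0,1/2,3/4,7/8,57/64,115/128,231/256,463/512,927/1024 }, Right { 29/32,15/16,1 } => simplest 1855/2048
brbbbrrbbbbbb: Left { 0,1/2,3/4,7/8,57/64,115/128,231/256,463/512,927/1024,1855/2048 }, Right { 29/32,15/16,1 } => simplest 3711/4096
brbbbrrbbbbbbr: Left { 0,1/2,3/4,7/8,57/64,115/128,231/256,463/512,927/1024,1855/2048 }, Right { 3711/4096,29/32,15/16,1 } => simplest 7421/8192

7421/8192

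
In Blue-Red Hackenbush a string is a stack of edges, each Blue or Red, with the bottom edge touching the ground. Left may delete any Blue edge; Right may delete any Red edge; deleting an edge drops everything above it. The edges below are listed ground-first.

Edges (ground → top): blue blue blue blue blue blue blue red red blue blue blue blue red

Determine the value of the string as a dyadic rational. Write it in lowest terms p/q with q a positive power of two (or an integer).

829/128

Recurse on prefixes of the 14-edge string blue blue blue blue blue blue blue red red blue blue blue blue red:
1 of 14 · b · max L 0 · min R +∞ = 1
2 of 14 · bb · max L 1 · min R +∞ = 2
3 of 14 · bbb · max L 2 · min R +∞ = 3
4 of 14 · bbbb · max L 3 · min R +∞ = 4
5 of 14 · bbbbb · max L 4 · min R +∞ = 5
6 of 14 · bbbbbb · max L 5 · min R +∞ = 6
7 of 14 · bbbbbbb · max L 6 · min R +∞ = 7
8 of 14 · bbbbbbbr · max L 6 · min R 7 = 13/2
9 of 14 · bbbbbbbrr · max L 6 · min R 13/2 = 25/4
10 of 14 · bbbbbbbrrb · max L 25/4 · min R 13/2 = 51/8
11 of 14 · bbbbbbbrrbb · max L 51/8 · min R 13/2 = 103/16
12 of 14 · bbbbbbbrrbbb · max L 103/16 · min R 13/2 = 207/32
13 of 14 · bbbbbbbrrbbbb · max L 207/32 · min R 13/2 = 415/64
14 of 14 · bbbbbbbrrbbbbr · max L 207/32 · min R 415/64 = 829/128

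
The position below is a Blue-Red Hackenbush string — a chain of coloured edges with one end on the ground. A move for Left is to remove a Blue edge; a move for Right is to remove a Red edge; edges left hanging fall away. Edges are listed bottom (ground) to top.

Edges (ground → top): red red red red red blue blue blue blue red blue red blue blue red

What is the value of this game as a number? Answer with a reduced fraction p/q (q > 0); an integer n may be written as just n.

Build G(s[:k]) for k = 1..15, string s = red red red red red blue blue blue blue red blue red blue blue red.
edge 1 of 15 (red): { (no moves) | 0 } gives -1
edge 2 of 15 (red): { (no moves) | -1,0 } gives -2
edge 3 of 15 (red): { (no moves) | -2,-1,0 } gives -3
edge 4 of 15 (red): { (no moves) | -3,-2,-1,0 } gives -4
edge 5 of 15 (red): { (no moves) | -4,-3,-2,-1,0 } gives -5
edge 6 of 15 (blue): { -5 | -4,-3,-2,-1,0 } gives -9/2
edge 7 of 15 (blue): { -5,-9/2 | -4,-3,-2,-1,0 } gives -17/4
edge 8 of 15 (blue): { -5,-9/2,-17/4 | -4,-3,-2,-1,0 } gives -33/8
edge 9 of 15 (blue): { -5,-9/2,-17/4,-33/8 | -4,-3,-2,-1,0 } gives -65/16
edge 10 of 15 (red): { -5,-9/2,-17/4,-33/8 | -65/16,-4,-3,-2,-1,0 } gives -131/32
edge 11 of 15 (blue): { -5,-9/2,-17/4,-33/8,-131/32 | -65/16,-4,-3,-2,-1,0 } gives -261/64
edge 12 of 15 (red): { -5,-9/2,-17/4,-33/8,-131/32 | -261/64,-65/16,-4,-3,-2,-1,0 } gives -523/128
edge 13 of 15 (blue): { -5,-9/2,-17/4,-33/8,-131/32,-523/128 | -261/64,-65/16,-4,-3,-2,-1,0 } gives -1045/256
edge 14 of 15 (blue): { -5,-9/2,-17/4,-33/8,-131/32,-523/128,-1045/256 | -261/64,-65/16,-4,-3,-2,-1,0 } gives -2089/512
edge 15 of 15 (red): { -5,-9/2,-17/4,-33/8,-131/32,-523/128,-1045/256 | -2089/512,-261/64,-65/16,-4,-3,-2,-1,0 } gives -4179/1024

-4179/1024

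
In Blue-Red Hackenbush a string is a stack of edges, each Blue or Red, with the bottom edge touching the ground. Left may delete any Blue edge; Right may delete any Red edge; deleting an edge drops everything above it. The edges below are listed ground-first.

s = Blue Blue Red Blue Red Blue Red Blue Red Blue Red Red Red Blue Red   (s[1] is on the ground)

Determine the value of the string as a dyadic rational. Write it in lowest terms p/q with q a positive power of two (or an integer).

13637/8192

Recurse on prefixes of the 15-edge string Blue Blue Red Blue Red Blue Red Blue Red Blue Red Red Red Blue Red:
g_1 [B]  L=[0]  R=[·]  => 1
g_2 [BB]  L=[0, 1]  R=[·]  => 2
g_3 [BBR]  L=[0, 1]  R=[2]  => 3/2
g_4 [BBRB]  L=[0, 1, 3/2]  R=[2]  => 7/4
g_5 [BBRBR]  L=[0, 1, 3/2]  R=[7/4, 2]  => 13/8
g_6 [BBRBRB]  L=[0, 1, 3/2, 13/8]  R=[7/4, 2]  => 27/16
g_7 [BBRBRBR]  L=[0, 1, 3/2, 13/8]  R=[27/16, 7/4, 2]  => 53/32
g_8 [BBRBRBRB]  L=[0, 1, 3/2, 13/8, 53/32]  R=[27/16, 7/4, 2]  => 107/64
g_9 [BBRBRBRBR]  L=[0, 1, 3/2, 13/8, 53/32]  R=[107/64, 27/16, 7/4, 2]  => 213/128
g_10 [BBRBRBRBRB]  L=[0, 1, 3/2, 13/8, 53/32, 213/128]  R=[107/64, 27/16, 7/4, 2]  => 427/256
g_11 [BBRBRBRBRBR]  L=[0, 1, 3/2, 13/8, 53/32, 213/128]  R=[427/256, 107/64, 27/16, 7/4, 2]  => 853/512
g_12 [BBRBRBRBRBRR]  L=[0, 1, 3/2, 13/8, 53/32, 213/128]  R=[853/512, 427/256, 107/64, 27/16, 7/4, 2]  => 1705/1024
g_13 [BBRBRBRBRBRRR]  L=[0, 1, 3/2, 13/8, 53/32, 213/128]  R=[1705/1024, 853/512, 427/256, 107/64, 27/16, 7/4, 2]  => 3409/2048
g_14 [BBRBRBRBRBRRRB]  L=[0, 1, 3/2, 13/8, 53/32, 213/128, 3409/2048]  R=[1705/1024, 853/512, 427/256, 107/64, 27/16, 7/4, 2]  => 6819/4096
g_15 [BBRBRBRBRBRRRBR]  L=[0, 1, 3/2, 13/8, 53/32, 213/128, 3409/2048]  R=[6819/4096, 1705/1024, 853/512, 427/256, 107/64, 27/16, 7/4, 2]  => 13637/8192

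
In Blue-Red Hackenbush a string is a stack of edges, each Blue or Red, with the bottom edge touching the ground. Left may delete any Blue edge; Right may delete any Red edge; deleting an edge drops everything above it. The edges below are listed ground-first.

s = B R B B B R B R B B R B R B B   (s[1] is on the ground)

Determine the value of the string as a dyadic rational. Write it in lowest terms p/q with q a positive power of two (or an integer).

Build value(s[:k]) for k = 1..15, string s = B R B B B R B R B B R B R B B.
value(B) = { 0 | — } ⇒ 1
value(BR) = { 0 | 1 } ⇒ 1/2
value(BRB) = { 0, 1/2 | 1 } ⇒ 3/4
value(BRBB) = { 0, 1/2, 3/4 | 1 } ⇒ 7/8
value(BRBBB) = { 0, 1/2, 3/4, 7/8 | 1 } ⇒ 15/16
value(BRBBBR) = { 0, 1/2, 3/4, 7/8 | 15/16, 1 } ⇒ 29/32
value(BRBBBRB) = { 0, 1/2, 3/4, 7/8, 29/32 | 15/16, 1 } ⇒ 59/64
value(BRBBBRBR) = { 0, 1/2, 3/4, 7/8, 29/32 | 59/64, 15/16, 1 } ⇒ 117/128
value(BRBBBRBRB) = { 0, 1/2, 3/4, 7/8, 29/32, 117/128 | 59/64, 15/16, 1 } ⇒ 235/256
value(BRBBBRBRBB) = { 0, 1/2, 3/4, 7/8, 29/32, 117/128, 235/256 | 59/64, 15/16, 1 } ⇒ 471/512
value(BRBBBRBRBBR) = { 0, 1/2, 3/4, 7/8, 29/32, 117/128, 235/256 | 471/512, 59/64, 15/16, 1 } ⇒ 941/1024
value(BRBBBRBRBBRB) = { 0, 1/2, 3/4, 7/8, 29/32, 117/128, 235/256, 941/1024 | 471/512, 59/64, 15/16, 1 } ⇒ 1883/2048
value(BRBBBRBRBBRBR) = { 0, 1/2, 3/4, 7/8, 29/32, 117/128, 235/256, 941/1024 | 1883/2048, 471/512, 59/64, 15/16, 1 } ⇒ 3765/4096
value(BRBBBRBRBBRBRB) = { 0, 1/2, 3/4, 7/8, 29/32, 117/128, 235/256, 941/1024, 3765/4096 | 1883/2048, 471/512, 59/64, 15/16, 1 } ⇒ 7531/8192
value(BRBBBRBRBBRBRBB) = { 0, 1/2, 3/4, 7/8, 29/32, 117/128, 235/256, 941/1024, 3765/4096, 7531/8192 | 1883/2048, 471/512, 59/64, 15/16, 1 } ⇒ 15063/16384

15063/16384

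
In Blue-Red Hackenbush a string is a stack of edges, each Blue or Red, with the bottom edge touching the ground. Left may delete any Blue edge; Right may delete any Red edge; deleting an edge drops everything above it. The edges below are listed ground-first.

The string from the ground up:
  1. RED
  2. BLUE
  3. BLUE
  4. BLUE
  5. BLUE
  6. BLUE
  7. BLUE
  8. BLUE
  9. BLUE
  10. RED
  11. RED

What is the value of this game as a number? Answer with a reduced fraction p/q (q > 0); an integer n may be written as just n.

Build G(s[:k]) for k = 1..11, string s = RED BLUE BLUE BLUE BLUE BLUE BLUE BLUE BLUE RED RED.
edge 1 of 11 (RED): { — | 0 } — -1
edge 2 of 11 (BLUE): { -1 | 0 } — -1/2
edge 3 of 11 (BLUE): { -1,-1/2 | 0 } — -1/4
edge 4 of 11 (BLUE): { -1,-1/2,-1/4 | 0 } — -1/8
edge 5 of 11 (BLUE): { -1,-1/2,-1/4,-1/8 | 0 } — -1/16
edge 6 of 11 (BLUE): { -1,-1/2,-1/4,-1/8,-1/16 | 0 } — -1/32
edge 7 of 11 (BLUE): { -1,-1/2,-1/4,-1/8,-1/16,-1/32 | 0 } — -1/64
edge 8 of 11 (BLUE): { -1,-1/2,-1/4,-1/8,-1/16,-1/32,-1/64 | 0 } — -1/128
edge 9 of 11 (BLUE): { -1,-1/2,-1/4,-1/8,-1/16,-1/32,-1/64,-1/128 | 0 } — -1/256
edge 10 of 11 (RED): { -1,-1/2,-1/4,-1/8,-1/16,-1/32,-1/64,-1/128 | -1/256,0 } — -3/512
edge 11 of 11 (RED): { -1,-1/2,-1/4,-1/8,-1/16,-1/32,-1/64,-1/128 | -3/512,-1/256,0 } — -7/1024

-7/1024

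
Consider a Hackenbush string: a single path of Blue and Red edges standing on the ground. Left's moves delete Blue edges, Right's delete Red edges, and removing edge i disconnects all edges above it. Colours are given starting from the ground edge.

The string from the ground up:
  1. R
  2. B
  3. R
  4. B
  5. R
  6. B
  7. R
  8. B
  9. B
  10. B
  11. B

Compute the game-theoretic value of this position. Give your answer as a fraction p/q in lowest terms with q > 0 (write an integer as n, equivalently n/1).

-673/1024

1 of 11 · R · max L −∞ · min R 0 -> -1
2 of 11 · RB · max L -1 · min R 0 -> -1/2
3 of 11 · RBR · max L -1 · min R -1/2 -> -3/4
4 of 11 · RBRB · max L -3/4 · min R -1/2 -> -5/8
5 of 11 · RBRBR · max L -3/4 · min R -5/8 -> -11/16
6 of 11 · RBRBRB · max L -11/16 · min R -5/8 -> -21/32
7 of 11 · RBRBRBR · max L -11/16 · min R -21/32 -> -43/64
8 of 11 · RBRBRBRB · max L -43/64 · min R -21/32 -> -85/128
9 of 11 · RBRBRBRBB · max L -85/128 · min R -21/32 -> -169/256
10 of 11 · RBRBRBRBBB · max L -169/256 · min R -21/32 -> -337/512
11 of 11 · RBRBRBRBBBB · max L -337/512 · min R -21/32 -> -673/1024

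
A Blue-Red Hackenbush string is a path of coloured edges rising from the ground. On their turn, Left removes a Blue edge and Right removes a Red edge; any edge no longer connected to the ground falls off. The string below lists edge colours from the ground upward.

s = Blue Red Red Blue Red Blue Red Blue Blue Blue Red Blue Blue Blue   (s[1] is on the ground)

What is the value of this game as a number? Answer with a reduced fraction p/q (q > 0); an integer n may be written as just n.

2799/8192

edge 1 of 14 (Blue): { 0 | ∅ } so 1
edge 2 of 14 (Red): { 0 | 1 } so 1/2
edge 3 of 14 (Red): { 0 | 1/2, 1 } so 1/4
edge 4 of 14 (Blue): { 0, 1/4 | 1/2, 1 } so 3/8
edge 5 of 14 (Red): { 0, 1/4 | 3/8, 1/2, 1 } so 5/16
edge 6 of 14 (Blue): { 0, 1/4, 5/16 | 3/8, 1/2, 1 } so 11/32
edge 7 of 14 (Red): { 0, 1/4, 5/16 | 11/32, 3/8, 1/2, 1 } so 21/64
edge 8 of 14 (Blue): { 0, 1/4, 5/16, 21/64 | 11/32, 3/8, 1/2, 1 } so 43/128
edge 9 of 14 (Blue): { 0, 1/4, 5/16, 21/64, 43/128 | 11/32, 3/8, 1/2, 1 } so 87/256
edge 10 of 14 (Blue): { 0, 1/4, 5/16, 21/64, 43/128, 87/256 | 11/32, 3/8, 1/2, 1 } so 175/512
edge 11 of 14 (Red): { 0, 1/4, 5/16, 21/64, 43/128, 87/256 | 175/512, 11/32, 3/8, 1/2, 1 } so 349/1024
edge 12 of 14 (Blue): { 0, 1/4, 5/16, 21/64, 43/128, 87/256, 349/1024 | 175/512, 11/32, 3/8, 1/2, 1 } so 699/2048
edge 13 of 14 (Blue): { 0, 1/4, 5/16, 21/64, 43/128, 87/256, 349/1024, 699/2048 | 175/512, 11/32, 3/8, 1/2, 1 } so 1399/4096
edge 14 of 14 (Blue): { 0, 1/4, 5/16, 21/64, 43/128, 87/256, 349/1024, 699/2048, 1399/4096 | 175/512, 11/32, 3/8, 1/2, 1 } so 2799/8192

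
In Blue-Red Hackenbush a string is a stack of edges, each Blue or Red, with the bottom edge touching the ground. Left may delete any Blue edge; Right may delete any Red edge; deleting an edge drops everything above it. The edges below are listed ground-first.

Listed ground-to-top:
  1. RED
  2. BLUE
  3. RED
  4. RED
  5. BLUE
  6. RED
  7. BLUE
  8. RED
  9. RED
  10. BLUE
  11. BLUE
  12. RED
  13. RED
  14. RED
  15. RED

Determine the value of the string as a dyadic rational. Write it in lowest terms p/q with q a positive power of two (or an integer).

Prefix values for RED BLUE RED RED BLUE RED BLUE RED RED BLUE BLUE RED RED RED RED via {L|R} + simplicity:
1 of 15 · R · max L −∞ · min R 0 — -1
2 of 15 · RB · max L -1 · min R 0 — -1/2
3 of 15 · RBR · max L -1 · min R -1/2 — -3/4
4 of 15 · RBRR · max L -1 · min R -3/4 — -7/8
5 of 15 · RBRRB · max L -7/8 · min R -3/4 — -13/16
6 of 15 · RBRRBR · max L -7/8 · min R -13/16 — -27/32
7 of 15 · RBRRBRB · max L -27/32 · min R -13/16 — -53/64
8 of 15 · RBRRBRBR · max L -27/32 · min R -53/64 — -107/128
9 of 15 · RBRRBRBRR · max L -27/32 · min R -107/128 — -215/256
10 of 15 · RBRRBRBRRB · max L -215/256 · min R -107/128 — -429/512
11 of 15 · RBRRBRBRRBB · max L -429/512 · min R -107/128 — -857/1024
12 of 15 · RBRRBRBRRBBR · max L -429/512 · min R -857/1024 — -1715/2048
13 of 15 · RBRRBRBRRBBRR · max L -429/512 · min R -1715/2048 — -3431/4096
14 of 15 · RBRRBRBRRBBRRR · max L -429/512 · min R -3431/4096 — -6863/8192
15 of 15 · RBRRBRBRRBBRRRR · max L -429/512 · min R -6863/8192 — -13727/16384

-13727/16384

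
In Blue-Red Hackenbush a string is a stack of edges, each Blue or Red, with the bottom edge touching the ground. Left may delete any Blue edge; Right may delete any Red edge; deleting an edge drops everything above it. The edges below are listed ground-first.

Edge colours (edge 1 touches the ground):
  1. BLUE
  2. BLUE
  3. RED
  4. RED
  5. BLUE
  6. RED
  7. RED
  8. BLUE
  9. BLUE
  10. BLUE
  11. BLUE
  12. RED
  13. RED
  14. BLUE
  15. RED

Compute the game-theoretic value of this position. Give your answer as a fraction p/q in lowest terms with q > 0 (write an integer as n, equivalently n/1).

Recurse on prefixes of the 15-edge string BLUE BLUE RED RED BLUE RED RED BLUE BLUE BLUE BLUE RED RED BLUE RED:
1 of 15 · B · max L 0 · min R +∞ -> 1
2 of 15 · BB · max L 1 · min R +∞ -> 2
3 of 15 · BBR · max L 1 · min R 2 -> 3/2
4 of 15 · BBRR · max L 1 · min R 3/2 -> 5/4
5 of 15 · BBRRB · max L 5/4 · min R 3/2 -> 11/8
6 of 15 · BBRRBR · max L 5/4 · min R 11/8 -> 21/16
7 of 15 · BBRRBRR · max L 5/4 · min R 21/16 -> 41/32
8 of 15 · BBRRBRRB · max L 41/32 · min R 21/16 -> 83/64
9 of 15 · BBRRBRRBB · max L 83/64 · min R 21/16 -> 167/128
10 of 15 · BBRRBRRBBB · max L 167/128 · min R 21/16 -> 335/256
11 of 15 · BBRRBRRBBBB · max L 335/256 · min R 21/16 -> 671/512
12 of 15 · BBRRBRRBBBBR · max L 335/256 · min R 671/512 -> 1341/1024
13 of 15 · BBRRBRRBBBBRR · max L 335/256 · min R 1341/1024 -> 2681/2048
14 of 15 · BBRRBRRBBBBRRB · max L 2681/2048 · min R 1341/1024 -> 5363/4096
15 of 15 · BBRRBRRBBBBRRBR · max L 2681/2048 · min R 5363/4096 -> 10725/8192

10725/8192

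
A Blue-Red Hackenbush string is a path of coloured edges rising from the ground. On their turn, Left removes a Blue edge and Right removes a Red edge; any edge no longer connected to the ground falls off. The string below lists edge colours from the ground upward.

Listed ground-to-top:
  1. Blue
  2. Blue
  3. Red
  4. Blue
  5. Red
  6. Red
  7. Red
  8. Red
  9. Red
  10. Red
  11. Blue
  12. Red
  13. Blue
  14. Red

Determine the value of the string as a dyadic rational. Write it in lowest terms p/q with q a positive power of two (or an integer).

val(B) = { 0 | (no moves) } = 1
val(BB) = { 0, 1 | (no moves) } = 2
val(BBR) = { 0, 1 | 2 } = 3/2
val(BBRB) = { 0, 1, 3/2 | 2 } = 7/4
val(BBRBR) = { 0, 1, 3/2 | 7/4, 2 } = 13/8
val(BBRBRR) = { 0, 1, 3/2 | 13/8, 7/4, 2 } = 25/16
val(BBRBRRR) = { 0, 1, 3/2 | 25/16, 13/8, 7/4, 2 } = 49/32
val(BBRBRRRR) = { 0, 1, 3/2 | 49/32, 25/16, 13/8, 7/4, 2 } = 97/64
val(BBRBRRRRR) = { 0, 1, 3/2 | 97/64, 49/32, 25/16, 13/8, 7/4, 2 } = 193/128
val(BBRBRRRRRR) = { 0, 1, 3/2 | 193/128, 97/64, 49/32, 25/16, 13/8, 7/4, 2 } = 385/256
val(BBRBRRRRRRB) = { 0, 1, 3/2, 385/256 | 193/128, 97/64, 49/32, 25/16, 13/8, 7/4, 2 } = 771/512
val(BBRBRRRRRRBR) = { 0, 1, 3/2, 385/256 | 771/512, 193/128, 97/64, 49/32, 25/16, 13/8, 7/4, 2 } = 1541/1024
val(BBRBRRRRRRBRB) = { 0, 1, 3/2, 385/256, 1541/1024 | 771/512, 193/128, 97/64, 49/32, 25/16, 13/8, 7/4, 2 } = 3083/2048
val(BBRBRRRRRRBRBR) = { 0, 1, 3/2, 385/256, 1541/1024 | 3083/2048, 771/512, 193/128, 97/64, 49/32, 25/16, 13/8, 7/4, 2 } = 6165/4096

6165/4096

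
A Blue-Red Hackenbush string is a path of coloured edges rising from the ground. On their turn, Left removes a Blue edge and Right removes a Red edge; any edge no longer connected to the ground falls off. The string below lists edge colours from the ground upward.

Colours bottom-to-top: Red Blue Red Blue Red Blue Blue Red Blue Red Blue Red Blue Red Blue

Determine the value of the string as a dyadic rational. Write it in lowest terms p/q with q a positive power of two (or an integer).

Build val(s[:k]) for k = 1..15, string s = Red Blue Red Blue Red Blue Blue Red Blue Red Blue Red Blue Red Blue.
val_1 [R]  L=[·]  R=[0]  — -1
val_2 [RB]  L=[-1]  R=[0]  — -1/2
val_3 [RBR]  L=[-1]  R=[-1/2,0]  — -3/4
val_4 [RBRB]  L=[-1,-3/4]  R=[-1/2,0]  — -5/8
val_5 [RBRBR]  L=[-1,-3/4]  R=[-5/8,-1/2,0]  — -11/16
val_6 [RBRBRB]  L=[-1,-3/4,-11/16]  R=[-5/8,-1/2,0]  — -21/32
val_7 [RBRBRBB]  L=[-1,-3/4,-11/16,-21/32]  R=[-5/8,-1/2,0]  — -41/64
val_8 [RBRBRBBR]  L=[-1,-3/4,-11/16,-21/32]  R=[-41/64,-5/8,-1/2,0]  — -83/128
val_9 [RBRBRBBRB]  L=[-1,-3/4,-11/16,-21/32,-83/128]  R=[-41/64,-5/8,-1/2,0]  — -165/256
val_10 [RBRBRBBRBR]  L=[-1,-3/4,-11/16,-21/32,-83/128]  R=[-165/256,-41/64,-5/8,-1/2,0]  — -331/512
val_11 [RBRBRBBRBRB]  L=[-1,-3/4,-11/16,-21/32,-83/128,-331/512]  R=[-165/256,-41/64,-5/8,-1/2,0]  — -661/1024
val_12 [RBRBRBBRBRBR]  L=[-1,-3/4,-11/16,-21/32,-83/128,-331/512]  R=[-661/1024,-165/256,-41/64,-5/8,-1/2,0]  — -1323/2048
val_13 [RBRBRBBRBRBRB]  L=[-1,-3/4,-11/16,-21/32,-83/128,-331/512,-1323/2048]  R=[-661/1024,-165/256,-41/64,-5/8,-1/2,0]  — -2645/4096
val_14 [RBRBRBBRBRBRBR]  L=[-1,-3/4,-11/16,-21/32,-83/128,-331/512,-1323/2048]  R=[-2645/4096,-661/1024,-165/256,-41/64,-5/8,-1/2,0]  — -5291/8192
val_15 [RBRBRBBRBRBRBRB]  L=[-1,-3/4,-11/16,-21/32,-83/128,-331/512,-1323/2048,-5291/8192]  R=[-2645/4096,-661/1024,-165/256,-41/64,-5/8,-1/2,0]  — -10581/16384

-10581/16384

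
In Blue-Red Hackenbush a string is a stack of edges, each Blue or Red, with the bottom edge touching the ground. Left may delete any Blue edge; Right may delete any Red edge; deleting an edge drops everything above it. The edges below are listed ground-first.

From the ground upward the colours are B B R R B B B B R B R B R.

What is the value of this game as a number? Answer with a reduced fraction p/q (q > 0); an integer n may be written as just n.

3029/2048

1 of 13 · B · max L 0 · min R +∞ ⇒ 1
2 of 13 · BB · max L 1 · min R +∞ ⇒ 2
3 of 13 · BBR · max L 1 · min R 2 ⇒ 3/2
4 of 13 · BBRR · max L 1 · min R 3/2 ⇒ 5/4
5 of 13 · BBRRB · max L 5/4 · min R 3/2 ⇒ 11/8
6 of 13 · BBRRBB · max L 11/8 · min R 3/2 ⇒ 23/16
7 of 13 · BBRRBBB · max L 23/16 · min R 3/2 ⇒ 47/32
8 of 13 · BBRRBBBB · max L 47/32 · min R 3/2 ⇒ 95/64
9 of 13 · BBRRBBBBR · max L 47/32 · min R 95/64 ⇒ 189/128
10 of 13 · BBRRBBBBRB · max L 189/128 · min R 95/64 ⇒ 379/256
11 of 13 · BBRRBBBBRBR · max L 189/128 · min R 379/256 ⇒ 757/512
12 of 13 · BBRRBBBBRBRB · max L 757/512 · min R 379/256 ⇒ 1515/1024
13 of 13 · BBRRBBBBRBRBR · max L 757/512 · min R 1515/1024 ⇒ 3029/2048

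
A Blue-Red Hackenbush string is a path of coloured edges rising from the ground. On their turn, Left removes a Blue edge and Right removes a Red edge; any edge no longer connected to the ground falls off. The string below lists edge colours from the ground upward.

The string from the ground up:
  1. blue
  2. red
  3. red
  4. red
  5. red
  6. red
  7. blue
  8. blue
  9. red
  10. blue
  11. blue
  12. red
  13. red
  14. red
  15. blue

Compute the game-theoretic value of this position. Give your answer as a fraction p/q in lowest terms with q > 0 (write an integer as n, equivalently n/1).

867/16384

Build G(s[:k]) for k = 1..15, string s = blue red red red red red blue blue red blue blue red red red blue.
1 of 15 · b · max L 0 · min R +∞ = 1
2 of 15 · br · max L 0 · min R 1 = 1/2
3 of 15 · brr · max L 0 · min R 1/2 = 1/4
4 of 15 · brrr · max L 0 · min R 1/4 = 1/8
5 of 15 · brrrr · max L 0 · min R 1/8 = 1/16
6 of 15 · brrrrr · max L 0 · min R 1/16 = 1/32
7 of 15 · brrrrrb · max L 1/32 · min R 1/16 = 3/64
8 of 15 · brrrrrbb · max L 3/64 · min R 1/16 = 7/128
9 of 15 · brrrrrbbr · max L 3/64 · min R 7/128 = 13/256
10 of 15 · brrrrrbbrb · max L 13/256 · min R 7/128 = 27/512
11 of 15 · brrrrrbbrbb · max L 27/512 · min R 7/128 = 55/1024
12 of 15 · brrrrrbbrbbr · max L 27/512 · min R 55/1024 = 109/2048
13 of 15 · brrrrrbbrbbrr · max L 27/512 · min R 109/2048 = 217/4096
14 of 15 · brrrrrbbrbbrrr · max L 27/512 · min R 217/4096 = 433/8192
15 of 15 · brrrrrbbrbbrrrb · max L 433/8192 · min R 217/4096 = 867/16384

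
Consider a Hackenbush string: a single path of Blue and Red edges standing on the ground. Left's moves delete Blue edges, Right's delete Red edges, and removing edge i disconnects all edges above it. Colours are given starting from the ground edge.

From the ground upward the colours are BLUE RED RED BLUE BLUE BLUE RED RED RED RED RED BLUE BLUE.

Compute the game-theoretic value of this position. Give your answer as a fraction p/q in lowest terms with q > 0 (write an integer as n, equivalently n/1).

1799/4096

1 of 13 · B · max L 0 · min R +∞ = 1
2 of 13 · BR · max L 0 · min R 1 = 1/2
3 of 13 · BRR · max L 0 · min R 1/2 = 1/4
4 of 13 · BRRB · max L 1/4 · min R 1/2 = 3/8
5 of 13 · BRRBB · max L 3/8 · min R 1/2 = 7/16
6 of 13 · BRRBBB · max L 7/16 · min R 1/2 = 15/32
7 of 13 · BRRBBBR · max L 7/16 · min R 15/32 = 29/64
8 of 13 · BRRBBBRR · max L 7/16 · min R 29/64 = 57/128
9 of 13 · BRRBBBRRR · max L 7/16 · min R 57/128 = 113/256
10 of 13 · BRRBBBRRRR · max L 7/16 · min R 113/256 = 225/512
11 of 13 · BRRBBBRRRRR · max L 7/16 · min R 225/512 = 449/1024
12 of 13 · BRRBBBRRRRRB · max L 449/1024 · min R 225/512 = 899/2048
13 of 13 · BRRBBBRRRRRBB · max L 899/2048 · min R 225/512 = 1799/4096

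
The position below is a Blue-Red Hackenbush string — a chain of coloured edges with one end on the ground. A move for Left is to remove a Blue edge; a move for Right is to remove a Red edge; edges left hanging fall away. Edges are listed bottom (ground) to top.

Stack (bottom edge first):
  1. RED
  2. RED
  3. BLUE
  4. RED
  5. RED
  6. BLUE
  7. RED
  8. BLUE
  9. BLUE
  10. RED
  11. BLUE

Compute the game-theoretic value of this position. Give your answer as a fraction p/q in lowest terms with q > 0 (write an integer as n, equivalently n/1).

Build v(s[:k]) for k = 1..11, string s = RED RED BLUE RED RED BLUE RED BLUE BLUE RED BLUE.
R: Left { · }, Right { 0 } → simplest -1
RR: Left { · }, Right { -1,0 } → simplest -2
RRB: Left { -2 }, Right { -1,0 } → simplest -3/2
RRBR: Left { -2 }, Right { -3/2,-1,0 } → simplest -7/4
RRBRR: Left { -2 }, Right { -7/4,-3/2,-1,0 } → simplest -15/8
RRBRRB: Left { -2,-15/8 }, Right { -7/4,-3/2,-1,0 } → simplest -29/16
RRBRRBR: Left { -2,-15/8 }, Right { -29/16,-7/4,-3/2,-1,0 } → simplest -59/32
RRBRRBRB: Left { -2,-15/8,-59/32 }, Right { -29/16,-7/4,-3/2,-1,0 } → simplest -117/64
RRBRRBRBB: Left { -2,-15/8,-59/32,-117/64 }, Right { -29/16,-7/4,-3/2,-1,0 } → simplest -233/128
RRBRRBRBBR: Left { -2,-15/8,-59/32,-117/64 }, Right { -233/128,-29/16,-7/4,-3/2,-1,0 } → simplest -467/256
RRBRRBRBBRB: Left { -2,-15/8,-59/32,-117/64,-467/256 }, Right { -233/128,-29/16,-7/4,-3/2,-1,0 } → simplest -933/512

-933/512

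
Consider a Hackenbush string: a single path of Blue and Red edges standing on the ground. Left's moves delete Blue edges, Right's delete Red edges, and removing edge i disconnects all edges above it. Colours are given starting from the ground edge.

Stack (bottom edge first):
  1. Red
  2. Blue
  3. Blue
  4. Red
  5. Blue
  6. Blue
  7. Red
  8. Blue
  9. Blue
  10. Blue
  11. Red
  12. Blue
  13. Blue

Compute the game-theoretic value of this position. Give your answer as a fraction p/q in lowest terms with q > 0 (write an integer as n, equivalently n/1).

Prefix values for Red Blue Blue Red Blue Blue Red Blue Blue Blue Red Blue Blue via {L|R} + simplicity:
edge 1 of 13 (Red): { ∅ | 0 } gives -1
edge 2 of 13 (Blue): { -1 | 0 } gives -1/2
edge 3 of 13 (Blue): { -1,-1/2 | 0 } gives -1/4
edge 4 of 13 (Red): { -1,-1/2 | -1/4,0 } gives -3/8
edge 5 of 13 (Blue): { -1,-1/2,-3/8 | -1/4,0 } gives -5/16
edge 6 of 13 (Blue): { -1,-1/2,-3/8,-5/16 | -1/4,0 } gives -9/32
edge 7 of 13 (Red): { -1,-1/2,-3/8,-5/16 | -9/32,-1/4,0 } gives -19/64
edge 8 of 13 (Blue): { -1,-1/2,-3/8,-5/16,-19/64 | -9/32,-1/4,0 } gives -37/128
edge 9 of 13 (Blue): { -1,-1/2,-3/8,-5/16,-19/64,-37/128 | -9/32,-1/4,0 } gives -73/256
edge 10 of 13 (Blue): { -1,-1/2,-3/8,-5/16,-19/64,-37/128,-73/256 | -9/32,-1/4,0 } gives -145/512
edge 11 of 13 (Red): { -1,-1/2,-3/8,-5/16,-19/64,-37/128,-73/256 | -145/512,-9/32,-1/4,0 } gives -291/1024
edge 12 of 13 (Blue): { -1,-1/2,-3/8,-5/16,-19/64,-37/128,-73/256,-291/1024 | -145/512,-9/32,-1/4,0 } gives -581/2048
edge 13 of 13 (Blue): { -1,-1/2,-3/8,-5/16,-19/64,-37/128,-73/256,-291/1024,-581/2048 | -145/512,-9/32,-1/4,0 } gives -1161/4096

-1161/4096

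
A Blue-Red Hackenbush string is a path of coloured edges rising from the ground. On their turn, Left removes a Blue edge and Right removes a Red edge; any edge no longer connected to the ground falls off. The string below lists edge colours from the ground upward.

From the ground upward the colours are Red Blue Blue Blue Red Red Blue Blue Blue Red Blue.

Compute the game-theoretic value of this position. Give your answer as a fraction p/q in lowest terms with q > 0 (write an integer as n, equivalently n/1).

-197/1024

v(R) = {  | 0 } => -1
v(RB) = { -1 | 0 } => -1/2
v(RBB) = { -1 -1/2 | 0 } => -1/4
v(RBBB) = { -1 -1/2 -1/4 | 0 } => -1/8
v(RBBBR) = { -1 -1/2 -1/4 | -1/8 0 } => -3/16
v(RBBBRR) = { -1 -1/2 -1/4 | -3/16 -1/8 0 } => -7/32
v(RBBBRRB) = { -1 -1/2 -1/4 -7/32 | -3/16 -1/8 0 } => -13/64
v(RBBBRRBB) = { -1 -1/2 -1/4 -7/32 -13/64 | -3/16 -1/8 0 } => -25/128
v(RBBBRRBBB) = { -1 -1/2 -1/4 -7/32 -13/64 -25/128 | -3/16 -1/8 0 } => -49/256
v(RBBBRRBBBR) = { -1 -1/2 -1/4 -7/32 -13/64 -25/128 | -49/256 -3/16 -1/8 0 } => -99/512
v(RBBBRRBBBRB) = { -1 -1/2 -1/4 -7/32 -13/64 -25/128 -99/512 | -49/256 -3/16 -1/8 0 } => -197/1024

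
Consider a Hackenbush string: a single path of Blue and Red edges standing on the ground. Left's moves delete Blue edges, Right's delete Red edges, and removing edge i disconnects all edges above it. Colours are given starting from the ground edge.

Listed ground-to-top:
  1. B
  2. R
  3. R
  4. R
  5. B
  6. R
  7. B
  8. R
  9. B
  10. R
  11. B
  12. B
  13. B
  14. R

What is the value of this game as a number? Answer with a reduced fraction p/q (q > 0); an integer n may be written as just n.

Prefix values for B R R R B R B R B R B B B R via {L|R} + simplicity:
value(B) = { 0 |  } -> 1
value(BR) = { 0 | 1 } -> 1/2
value(BRR) = { 0 | 1/2; 1 } -> 1/4
value(BRRR) = { 0 | 1/4; 1/2; 1 } -> 1/8
value(BRRRB) = { 0; 1/8 | 1/4; 1/2; 1 } -> 3/16
value(BRRRBR) = { 0; 1/8 | 3/16; 1/4; 1/2; 1 } -> 5/32
value(BRRRBRB) = { 0; 1/8; 5/32 | 3/16; 1/4; 1/2; 1 } -> 11/64
value(BRRRBRBR) = { 0; 1/8; 5/32 | 11/64; 3/16; 1/4; 1/2; 1 } -> 21/128
value(BRRRBRBRB) = { 0; 1/8; 5/32; 21/128 | 11/64; 3/16; 1/4; 1/2; 1 } -> 43/256
value(BRRRBRBRBR) = { 0; 1/8; 5/32; 21/128 | 43/256; 11/64; 3/16; 1/4; 1/2; 1 } -> 85/512
value(BRRRBRBRBRB) = { 0; 1/8; 5/32; 21/128; 85/512 | 43/256; 11/64; 3/16; 1/4; 1/2; 1 } -> 171/1024
value(BRRRBRBRBRBB) = { 0; 1/8; 5/32; 21/128; 85/512; 171/1024 | 43/256; 11/64; 3/16; 1/4; 1/2; 1 } -> 343/2048
value(BRRRBRBRBRBBB) = { 0; 1/8; 5/32; 21/128; 85/512; 171/1024; 343/2048 | 43/256; 11/64; 3/16; 1/4; 1/2; 1 } -> 687/4096
value(BRRRBRBRBRBBBR) = { 0; 1/8; 5/32; 21/128; 85/512; 171/1024; 343/2048 | 687/4096; 43/256; 11/64; 3/16; 1/4; 1/2; 1 } -> 1373/8192

1373/8192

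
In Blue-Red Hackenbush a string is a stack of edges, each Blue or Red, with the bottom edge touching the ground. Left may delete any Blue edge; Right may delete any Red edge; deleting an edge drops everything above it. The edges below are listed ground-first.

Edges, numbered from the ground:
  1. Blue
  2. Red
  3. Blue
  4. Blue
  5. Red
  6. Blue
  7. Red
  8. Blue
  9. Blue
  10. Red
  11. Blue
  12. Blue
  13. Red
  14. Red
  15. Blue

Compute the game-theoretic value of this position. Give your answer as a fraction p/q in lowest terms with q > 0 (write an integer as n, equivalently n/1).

13747/16384

edge 1 of 15 (Blue): { 0 |  } ⇒ 1
edge 2 of 15 (Red): { 0 | 1 } ⇒ 1/2
edge 3 of 15 (Blue): { 0, 1/2 | 1 } ⇒ 3/4
edge 4 of 15 (Blue): { 0, 1/2, 3/4 | 1 } ⇒ 7/8
edge 5 of 15 (Red): { 0, 1/2, 3/4 | 7/8, 1 } ⇒ 13/16
edge 6 of 15 (Blue): { 0, 1/2, 3/4, 13/16 | 7/8, 1 } ⇒ 27/32
edge 7 of 15 (Red): { 0, 1/2, 3/4, 13/16 | 27/32, 7/8, 1 } ⇒ 53/64
edge 8 of 15 (Blue): { 0, 1/2, 3/4, 13/16, 53/64 | 27/32, 7/8, 1 } ⇒ 107/128
edge 9 of 15 (Blue): { 0, 1/2, 3/4, 13/16, 53/64, 107/128 | 27/32, 7/8, 1 } ⇒ 215/256
edge 10 of 15 (Red): { 0, 1/2, 3/4, 13/16, 53/64, 107/128 | 215/256, 27/32, 7/8, 1 } ⇒ 429/512
edge 11 of 15 (Blue): { 0, 1/2, 3/4, 13/16, 53/64, 107/128, 429/512 | 215/256, 27/32, 7/8, 1 } ⇒ 859/1024
edge 12 of 15 (Blue): { 0, 1/2, 3/4, 13/16, 53/64, 107/128, 429/512, 859/1024 | 215/256, 27/32, 7/8, 1 } ⇒ 1719/2048
edge 13 of 15 (Red): { 0, 1/2, 3/4, 13/16, 53/64, 107/128, 429/512, 859/1024 | 1719/2048, 215/256, 27/32, 7/8, 1 } ⇒ 3437/4096
edge 14 of 15 (Red): { 0, 1/2, 3/4, 13/16, 53/64, 107/128, 429/512, 859/1024 | 3437/4096, 1719/2048, 215/256, 27/32, 7/8, 1 } ⇒ 6873/8192
edge 15 of 15 (Blue): { 0, 1/2, 3/4, 13/16, 53/64, 107/128, 429/512, 859/1024, 6873/8192 | 3437/4096, 1719/2048, 215/256, 27/32, 7/8, 1 } ⇒ 13747/16384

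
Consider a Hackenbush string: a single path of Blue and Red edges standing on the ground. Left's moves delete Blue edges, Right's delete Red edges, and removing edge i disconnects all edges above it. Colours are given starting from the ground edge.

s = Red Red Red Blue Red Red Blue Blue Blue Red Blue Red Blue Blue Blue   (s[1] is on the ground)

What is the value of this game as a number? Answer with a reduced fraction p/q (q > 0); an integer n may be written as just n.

g_1 [R]  L=[none]  R=[0]  so -1
g_2 [RR]  L=[none]  R=[-1 0]  so -2
g_3 [RRR]  L=[none]  R=[-2 -1 0]  so -3
g_4 [RRRB]  L=[-3]  R=[-2 -1 0]  so -5/2
g_5 [RRRBR]  L=[-3]  R=[-5/2 -2 -1 0]  so -11/4
g_6 [RRRBRR]  L=[-3]  R=[-11/4 -5/2 -2 -1 0]  so -23/8
g_7 [RRRBRRB]  L=[-3 -23/8]  R=[-11/4 -5/2 -2 -1 0]  so -45/16
g_8 [RRRBRRBB]  L=[-3 -23/8 -45/16]  R=[-11/4 -5/2 -2 -1 0]  so -89/32
g_9 [RRRBRRBBB]  L=[-3 -23/8 -45/16 -89/32]  R=[-11/4 -5/2 -2 -1 0]  so -177/64
g_10 [RRRBRRBBBR]  L=[-3 -23/8 -45/16 -89/32]  R=[-177/64 -11/4 -5/2 -2 -1 0]  so -355/128
g_11 [RRRBRRBBBRB]  L=[-3 -23/8 -45/16 -89/32 -355/128]  R=[-177/64 -11/4 -5/2 -2 -1 0]  so -709/256
g_12 [RRRBRRBBBRBR]  L=[-3 -23/8 -45/16 -89/32 -355/128]  R=[-709/256 -177/64 -11/4 -5/2 -2 -1 0]  so -1419/512
g_13 [RRRBRRBBBRBRB]  L=[-3 -23/8 -45/16 -89/32 -355/128 -1419/512]  R=[-709/256 -177/64 -11/4 -5/2 -2 -1 0]  so -2837/1024
g_14 [RRRBRRBBBRBRBB]  L=[-3 -23/8 -45/16 -89/32 -355/128 -1419/512 -2837/1024]  R=[-709/256 -177/64 -11/4 -5/2 -2 -1 0]  so -5673/2048
g_15 [RRRBRRBBBRBRBBB]  L=[-3 -23/8 -45/16 -89/32 -355/128 -1419/512 -2837/1024 -5673/2048]  R=[-709/256 -177/64 -11/4 -5/2 -2 -1 0]  so -11345/4096

-11345/4096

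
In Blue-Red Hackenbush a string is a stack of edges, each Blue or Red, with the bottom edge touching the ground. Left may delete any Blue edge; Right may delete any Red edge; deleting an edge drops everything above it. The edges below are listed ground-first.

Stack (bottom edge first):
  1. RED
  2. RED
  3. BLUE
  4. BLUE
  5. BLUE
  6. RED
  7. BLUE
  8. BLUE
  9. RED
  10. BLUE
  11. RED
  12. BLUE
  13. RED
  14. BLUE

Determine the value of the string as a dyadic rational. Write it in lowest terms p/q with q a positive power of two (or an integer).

1 of 14 · R · max L −∞ · min R 0 so -1
2 of 14 · RR · max L −∞ · min R -1 so -2
3 of 14 · RRB · max L -2 · min R -1 so -3/2
4 of 14 · RRBB · max L -3/2 · min R -1 so -5/4
5 of 14 · RRBBB · max L -5/4 · min R -1 so -9/8
6 of 14 · RRBBBR · max L -5/4 · min R -9/8 so -19/16
7 of 14 · RRBBBRB · max L -19/16 · min R -9/8 so -37/32
8 of 14 · RRBBBRBB · max L -37/32 · min R -9/8 so -73/64
9 of 14 · RRBBBRBBR · max L -37/32 · min R -73/64 so -147/128
10 of 14 · RRBBBRBBRB · max L -147/128 · min R -73/64 so -293/256
11 of 14 · RRBBBRBBRBR · max L -147/128 · min R -293/256 so -587/512
12 of 14 · RRBBBRBBRBRB · max L -587/512 · min R -293/256 so -1173/1024
13 of 14 · RRBBBRBBRBRBR · max L -587/512 · min R -1173/1024 so -2347/2048
14 of 14 · RRBBBRBBRBRBRB · max L -2347/2048 · min R -1173/1024 so -4693/4096

-4693/4096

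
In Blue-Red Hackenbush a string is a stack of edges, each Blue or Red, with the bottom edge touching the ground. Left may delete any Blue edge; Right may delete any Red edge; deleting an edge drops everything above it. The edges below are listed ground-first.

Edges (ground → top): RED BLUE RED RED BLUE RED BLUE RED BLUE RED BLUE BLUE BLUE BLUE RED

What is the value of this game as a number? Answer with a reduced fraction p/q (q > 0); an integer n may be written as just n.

-13635/16384

Prefix values for RED BLUE RED RED BLUE RED BLUE RED BLUE RED BLUE BLUE BLUE BLUE RED via {L|R} + simplicity:
G_1 [R]  L=[]  R=[0]  — -1
G_2 [RB]  L=[-1]  R=[0]  — -1/2
G_3 [RBR]  L=[-1]  R=[-1/2, 0]  — -3/4
G_4 [RBRR]  L=[-1]  R=[-3/4, -1/2, 0]  — -7/8
G_5 [RBRRB]  L=[-1, -7/8]  R=[-3/4, -1/2, 0]  — -13/16
G_6 [RBRRBR]  L=[-1, -7/8]  R=[-13/16, -3/4, -1/2, 0]  — -27/32
G_7 [RBRRBRB]  L=[-1, -7/8, -27/32]  R=[-13/16, -3/4, -1/2, 0]  — -53/64
G_8 [RBRRBRBR]  L=[-1, -7/8, -27/32]  R=[-53/64, -13/16, -3/4, -1/2, 0]  — -107/128
G_9 [RBRRBRBRB]  L=[-1, -7/8, -27/32, -107/128]  R=[-53/64, -13/16, -3/4, -1/2, 0]  — -213/256
G_10 [RBRRBRBRBR]  L=[-1, -7/8, -27/32, -107/128]  R=[-213/256, -53/64, -13/16, -3/4, -1/2, 0]  — -427/512
G_11 [RBRRBRBRBRB]  L=[-1, -7/8, -27/32, -107/128, -427/512]  R=[-213/256, -53/64, -13/16, -3/4, -1/2, 0]  — -853/1024
G_12 [RBRRBRBRBRBB]  L=[-1, -7/8, -27/32, -107/128, -427/512, -853/1024]  R=[-213/256, -53/64, -13/16, -3/4, -1/2, 0]  — -1705/2048
G_13 [RBRRBRBRBRBBB]  L=[-1, -7/8, -27/32, -107/128, -427/512, -853/1024, -1705/2048]  R=[-213/256, -53/64, -13/16, -3/4, -1/2, 0]  — -3409/4096
G_14 [RBRRBRBRBRBBBB]  L=[-1, -7/8, -27/32, -107/128, -427/512, -853/1024, -1705/2048, -3409/4096]  R=[-213/256, -53/64, -13/16, -3/4, -1/2, 0]  — -6817/8192
G_15 [RBRRBRBRBRBBBBR]  L=[-1, -7/8, -27/32, -107/128, -427/512, -853/1024, -1705/2048, -3409/4096]  R=[-6817/8192, -213/256, -53/64, -13/16, -3/4, -1/2, 0]  — -13635/16384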